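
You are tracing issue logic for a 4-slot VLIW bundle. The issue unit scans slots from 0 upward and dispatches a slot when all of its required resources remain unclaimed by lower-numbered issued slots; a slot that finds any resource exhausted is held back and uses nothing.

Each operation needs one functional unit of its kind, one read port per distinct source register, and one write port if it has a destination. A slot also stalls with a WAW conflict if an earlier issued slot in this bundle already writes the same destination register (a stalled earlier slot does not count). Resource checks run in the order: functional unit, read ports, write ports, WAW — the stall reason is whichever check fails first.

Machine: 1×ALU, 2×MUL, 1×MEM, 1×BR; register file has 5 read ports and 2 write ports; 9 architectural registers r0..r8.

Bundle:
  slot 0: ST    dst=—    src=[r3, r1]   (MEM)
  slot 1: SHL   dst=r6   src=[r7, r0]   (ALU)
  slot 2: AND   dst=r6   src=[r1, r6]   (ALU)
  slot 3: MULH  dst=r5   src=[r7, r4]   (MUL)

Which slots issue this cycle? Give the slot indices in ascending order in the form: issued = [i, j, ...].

issued = [0, 1]

  0. MEM ⇒ go  {1A/2Mu/0Ld/1B | 3r 2w}
  1. ALU→r6 ⇒ go  {0A/2Mu/0Ld/1B | 1r 1w}
  2. ALU→r6 ⇒ no(FU)  {0A/2Mu/0Ld/1B | 1r 1w}
  3. MUL→r5 ⇒ no(RD_PORT)  {0A/2Mu/0Ld/1B | 1r 1w}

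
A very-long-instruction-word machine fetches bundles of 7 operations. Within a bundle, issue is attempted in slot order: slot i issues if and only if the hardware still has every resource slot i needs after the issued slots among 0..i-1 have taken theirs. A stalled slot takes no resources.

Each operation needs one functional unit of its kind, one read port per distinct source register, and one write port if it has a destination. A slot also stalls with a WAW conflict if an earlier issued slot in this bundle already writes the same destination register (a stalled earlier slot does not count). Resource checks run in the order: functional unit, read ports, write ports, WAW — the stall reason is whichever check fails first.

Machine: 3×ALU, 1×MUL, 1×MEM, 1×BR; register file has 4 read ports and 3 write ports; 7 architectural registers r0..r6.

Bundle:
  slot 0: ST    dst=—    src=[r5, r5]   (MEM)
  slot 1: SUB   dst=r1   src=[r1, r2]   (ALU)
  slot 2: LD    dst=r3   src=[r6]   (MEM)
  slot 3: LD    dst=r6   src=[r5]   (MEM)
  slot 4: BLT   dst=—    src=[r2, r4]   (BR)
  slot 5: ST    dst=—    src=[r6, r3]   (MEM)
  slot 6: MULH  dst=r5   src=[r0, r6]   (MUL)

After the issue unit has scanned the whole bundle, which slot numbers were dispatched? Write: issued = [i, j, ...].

issued = [0, 1]

#0 MEM src=r5,r5 dispatched  <A:3 Mu:1 Ld:0 B:1 rd:3 wr:3>
#1 ALU src=r1,r2 dispatched  <A:2 Mu:1 Ld:0 B:1 rd:1 wr:2>
#2 MEM src=r6 held:FU  <A:2 Mu:1 Ld:0 B:1 rd:1 wr:2>
#3 MEM src=r5 held:FU  <A:2 Mu:1 Ld:0 B:1 rd:1 wr:2>
#4 BR src=r2,r4 held:RD_PORT  <A:2 Mu:1 Ld:0 B:1 rd:1 wr:2>
#5 MEM src=r6,r3 held:FU  <A:2 Mu:1 Ld:0 B:1 rd:1 wr:2>
#6 MUL src=r0,r6 held:RD_PORT  <A:2 Mu:1 Ld:0 B:1 rd:1 wr:2>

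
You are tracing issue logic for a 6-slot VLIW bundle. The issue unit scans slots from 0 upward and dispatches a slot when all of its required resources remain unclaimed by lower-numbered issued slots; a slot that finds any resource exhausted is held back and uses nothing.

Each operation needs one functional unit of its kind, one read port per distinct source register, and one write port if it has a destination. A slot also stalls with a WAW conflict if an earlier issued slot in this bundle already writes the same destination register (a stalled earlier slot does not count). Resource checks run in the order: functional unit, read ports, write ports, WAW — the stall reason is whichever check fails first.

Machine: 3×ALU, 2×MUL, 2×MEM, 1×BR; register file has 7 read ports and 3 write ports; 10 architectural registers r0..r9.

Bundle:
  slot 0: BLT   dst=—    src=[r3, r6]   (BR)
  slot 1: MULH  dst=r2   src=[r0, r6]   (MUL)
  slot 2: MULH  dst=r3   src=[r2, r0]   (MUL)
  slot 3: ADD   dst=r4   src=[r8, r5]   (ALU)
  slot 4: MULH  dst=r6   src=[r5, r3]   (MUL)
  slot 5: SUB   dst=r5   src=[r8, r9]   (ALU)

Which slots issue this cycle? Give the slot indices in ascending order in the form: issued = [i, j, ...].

issued = [0, 1, 2]

slot 0 (BR): ISSUE — free A3,Mu2,Ld2,B0 rp5 wp3
slot 1 (MUL): ISSUE — free A3,Mu1,Ld2,B0 rp3 wp2
slot 2 (MUL): ISSUE — free A3,Mu0,Ld2,B0 rp1 wp1
slot 3 (ALU): stall RD_PORT — free A3,Mu0,Ld2,B0 rp1 wp1
slot 4 (MUL): stall FU — free A3,Mu0,Ld2,B0 rp1 wp1
slot 5 (ALU): stall RD_PORT — free A3,Mu0,Ld2,B0 rp1 wp1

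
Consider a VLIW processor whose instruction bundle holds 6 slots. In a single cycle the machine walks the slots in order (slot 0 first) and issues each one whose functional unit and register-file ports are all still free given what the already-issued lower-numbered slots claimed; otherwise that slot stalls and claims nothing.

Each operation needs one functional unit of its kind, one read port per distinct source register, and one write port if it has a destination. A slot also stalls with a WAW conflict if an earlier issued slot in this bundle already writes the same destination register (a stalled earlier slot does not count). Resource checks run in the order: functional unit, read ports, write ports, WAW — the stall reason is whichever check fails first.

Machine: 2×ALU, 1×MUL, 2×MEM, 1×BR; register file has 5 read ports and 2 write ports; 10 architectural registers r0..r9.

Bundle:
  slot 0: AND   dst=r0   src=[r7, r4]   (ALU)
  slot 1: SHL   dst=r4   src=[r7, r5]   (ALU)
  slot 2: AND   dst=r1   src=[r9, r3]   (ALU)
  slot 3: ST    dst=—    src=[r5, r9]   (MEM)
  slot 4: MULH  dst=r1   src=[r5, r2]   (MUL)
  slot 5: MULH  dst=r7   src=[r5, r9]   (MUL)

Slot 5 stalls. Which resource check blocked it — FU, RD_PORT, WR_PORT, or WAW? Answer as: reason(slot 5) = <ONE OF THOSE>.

reason(slot 5) = RD_PORT

[0] ALU needs rd=2 wr=1: ok; after: ALU=1 MUL=1 MEM=2 BR=1, R=3, W=1
[1] ALU needs rd=2 wr=1: ok; after: ALU=0 MUL=1 MEM=2 BR=1, R=1, W=0
[2] ALU needs rd=2 wr=1: FU; after: ALU=0 MUL=1 MEM=2 BR=1, R=1, W=0
[3] MEM needs rd=2 wr=0: RD_PORT; after: ALU=0 MUL=1 MEM=2 BR=1, R=1, W=0
[4] MUL needs rd=2 wr=1: RD_PORT; after: ALU=0 MUL=1 MEM=2 BR=1, R=1, W=0
[5] MUL needs rd=2 wr=1: RD_PORT; after: ALU=0 MUL=1 MEM=2 BR=1, R=1, W=0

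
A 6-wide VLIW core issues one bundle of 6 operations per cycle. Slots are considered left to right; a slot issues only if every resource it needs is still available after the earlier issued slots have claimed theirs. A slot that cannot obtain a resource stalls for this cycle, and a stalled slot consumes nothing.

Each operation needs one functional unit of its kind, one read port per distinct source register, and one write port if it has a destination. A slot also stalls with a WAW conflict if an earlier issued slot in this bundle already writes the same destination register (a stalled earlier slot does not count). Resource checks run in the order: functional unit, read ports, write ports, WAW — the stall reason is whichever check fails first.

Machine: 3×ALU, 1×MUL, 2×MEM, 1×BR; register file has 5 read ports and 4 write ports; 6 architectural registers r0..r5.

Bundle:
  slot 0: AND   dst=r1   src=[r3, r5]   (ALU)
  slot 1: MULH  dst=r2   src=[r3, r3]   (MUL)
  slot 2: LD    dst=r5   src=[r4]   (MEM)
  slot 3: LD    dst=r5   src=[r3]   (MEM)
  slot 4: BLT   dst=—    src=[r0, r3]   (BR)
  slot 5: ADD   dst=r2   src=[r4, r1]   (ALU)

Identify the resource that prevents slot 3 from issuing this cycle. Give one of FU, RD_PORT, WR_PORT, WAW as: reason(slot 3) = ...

  0. ALU→r1 ⇒ go  {2A/1Mu/2Ld/1B | 3r 3w}
  1. MUL→r2 ⇒ go  {2A/0Mu/2Ld/1B | 2r 2w}
  2. MEM→r5 ⇒ go  {2A/0Mu/1Ld/1B | 1r 1w}
  3. MEM→r5 ⇒ no(WAW)  {2A/0Mu/1Ld/1B | 1r 1w}
  4. BR ⇒ no(RD_PORT)  {2A/0Mu/1Ld/1B | 1r 1w}
  5. ALU→r2 ⇒ no(RD_PORT)  {2A/0Mu/1Ld/1B | 1r 1w}

reason(slot 3) = WAW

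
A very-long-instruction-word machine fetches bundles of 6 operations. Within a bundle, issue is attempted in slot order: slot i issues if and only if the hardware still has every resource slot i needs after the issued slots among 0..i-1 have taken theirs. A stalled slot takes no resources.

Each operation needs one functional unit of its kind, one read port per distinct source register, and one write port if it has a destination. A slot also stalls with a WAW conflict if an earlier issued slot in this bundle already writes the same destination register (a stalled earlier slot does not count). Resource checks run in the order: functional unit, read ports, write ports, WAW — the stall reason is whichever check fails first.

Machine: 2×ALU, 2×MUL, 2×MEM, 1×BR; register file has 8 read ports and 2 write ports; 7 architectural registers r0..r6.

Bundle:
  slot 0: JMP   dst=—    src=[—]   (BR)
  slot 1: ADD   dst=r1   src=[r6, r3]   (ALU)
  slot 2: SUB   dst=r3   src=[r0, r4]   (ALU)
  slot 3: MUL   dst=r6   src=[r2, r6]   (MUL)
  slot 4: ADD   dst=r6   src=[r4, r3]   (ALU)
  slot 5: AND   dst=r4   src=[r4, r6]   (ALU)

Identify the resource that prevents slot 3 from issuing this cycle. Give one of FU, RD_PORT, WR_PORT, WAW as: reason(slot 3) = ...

  0. BR ⇒ go  {2A/2Mu/2Ld/0B | 8r 2w}
  1. ALU→r1 ⇒ go  {1A/2Mu/2Ld/0B | 6r 1w}
  2. ALU→r3 ⇒ go  {0A/2Mu/2Ld/0B | 4r 0w}
  3. MUL→r6 ⇒ no(WR_PORT)  {0A/2Mu/2Ld/0B | 4r 0w}
  4. ALU→r6 ⇒ no(FU)  {0A/2Mu/2Ld/0B | 4r 0w}
  5. ALU→r4 ⇒ no(FU)  {0A/2Mu/2Ld/0B | 4r 0w}

reason(slot 3) = WR_PORT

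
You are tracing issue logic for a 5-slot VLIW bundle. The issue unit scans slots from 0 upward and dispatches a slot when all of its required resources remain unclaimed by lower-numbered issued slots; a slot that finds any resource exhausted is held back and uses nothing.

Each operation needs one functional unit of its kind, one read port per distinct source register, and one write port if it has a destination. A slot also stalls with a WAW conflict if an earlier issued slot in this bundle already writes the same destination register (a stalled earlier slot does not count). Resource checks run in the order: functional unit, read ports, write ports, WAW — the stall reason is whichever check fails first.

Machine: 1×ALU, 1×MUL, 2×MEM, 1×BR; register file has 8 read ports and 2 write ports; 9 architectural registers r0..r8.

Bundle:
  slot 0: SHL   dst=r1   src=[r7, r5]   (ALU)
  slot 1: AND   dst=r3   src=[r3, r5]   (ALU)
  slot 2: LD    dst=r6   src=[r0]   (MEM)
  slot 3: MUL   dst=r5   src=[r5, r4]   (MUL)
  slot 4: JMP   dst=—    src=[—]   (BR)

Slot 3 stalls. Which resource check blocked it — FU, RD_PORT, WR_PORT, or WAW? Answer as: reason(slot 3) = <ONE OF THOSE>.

slot 0 (ALU): ISSUE — free A0,Mu1,Ld2,B1 rp6 wp1
slot 1 (ALU): stall FU — free A0,Mu1,Ld2,B1 rp6 wp1
slot 2 (MEM): ISSUE — free A0,Mu1,Ld1,B1 rp5 wp0
slot 3 (MUL): stall WR_PORT — free A0,Mu1,Ld1,B1 rp5 wp0
slot 4 (BR): ISSUE — free A0,Mu1,Ld1,B0 rp5 wp0

reason(slot 3) = WR_PORT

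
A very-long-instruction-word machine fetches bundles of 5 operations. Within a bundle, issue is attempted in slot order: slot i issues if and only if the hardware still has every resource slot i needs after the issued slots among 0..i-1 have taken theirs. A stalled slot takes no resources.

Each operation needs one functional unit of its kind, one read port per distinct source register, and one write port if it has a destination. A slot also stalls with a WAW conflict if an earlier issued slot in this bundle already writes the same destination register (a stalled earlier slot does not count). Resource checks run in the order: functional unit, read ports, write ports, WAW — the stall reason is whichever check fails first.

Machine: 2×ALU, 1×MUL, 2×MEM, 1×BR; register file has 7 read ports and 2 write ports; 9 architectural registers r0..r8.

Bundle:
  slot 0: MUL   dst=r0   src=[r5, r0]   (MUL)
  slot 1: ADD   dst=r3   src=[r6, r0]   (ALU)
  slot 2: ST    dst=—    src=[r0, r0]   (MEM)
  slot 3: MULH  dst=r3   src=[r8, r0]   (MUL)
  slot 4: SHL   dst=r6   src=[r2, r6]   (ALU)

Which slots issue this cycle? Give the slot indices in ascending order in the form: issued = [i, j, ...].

issued = [0, 1, 2]

  0. MUL→r0 ⇒ go  {2A/0Mu/2Ld/1B | 5r 1w}
  1. ALU→r3 ⇒ go  {1A/0Mu/2Ld/1B | 3r 0w}
  2. MEM ⇒ go  {1A/0Mu/1Ld/1B | 2r 0w}
  3. MUL→r3 ⇒ no(FU)  {1A/0Mu/1Ld/1B | 2r 0w}
  4. ALU→r6 ⇒ no(WR_PORT)  {1A/0Mu/1Ld/1B | 2r 0w}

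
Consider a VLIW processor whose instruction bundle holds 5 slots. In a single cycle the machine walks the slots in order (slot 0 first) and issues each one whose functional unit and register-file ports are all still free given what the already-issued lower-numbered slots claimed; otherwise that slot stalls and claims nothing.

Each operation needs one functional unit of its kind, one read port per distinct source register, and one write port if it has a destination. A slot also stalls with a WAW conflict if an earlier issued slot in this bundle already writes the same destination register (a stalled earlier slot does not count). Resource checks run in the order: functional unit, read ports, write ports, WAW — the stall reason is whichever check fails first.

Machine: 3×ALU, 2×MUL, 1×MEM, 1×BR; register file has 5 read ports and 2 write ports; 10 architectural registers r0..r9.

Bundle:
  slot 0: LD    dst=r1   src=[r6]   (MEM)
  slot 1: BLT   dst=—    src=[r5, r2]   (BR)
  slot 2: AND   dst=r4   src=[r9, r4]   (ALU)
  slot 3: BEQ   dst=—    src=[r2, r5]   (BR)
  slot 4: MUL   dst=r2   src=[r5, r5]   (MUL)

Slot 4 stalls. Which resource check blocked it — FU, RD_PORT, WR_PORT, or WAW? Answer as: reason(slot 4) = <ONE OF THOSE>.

slot 0 (MEM): ISSUE — free A3,Mu2,Ld0,B1 rp4 wp1
slot 1 (BR): ISSUE — free A3,Mu2,Ld0,B0 rp2 wp1
slot 2 (ALU): ISSUE — free A2,Mu2,Ld0,B0 rp0 wp0
slot 3 (BR): stall FU — free A2,Mu2,Ld0,B0 rp0 wp0
slot 4 (MUL): stall RD_PORT — free A2,Mu2,Ld0,B0 rp0 wp0

reason(slot 4) = RD_PORT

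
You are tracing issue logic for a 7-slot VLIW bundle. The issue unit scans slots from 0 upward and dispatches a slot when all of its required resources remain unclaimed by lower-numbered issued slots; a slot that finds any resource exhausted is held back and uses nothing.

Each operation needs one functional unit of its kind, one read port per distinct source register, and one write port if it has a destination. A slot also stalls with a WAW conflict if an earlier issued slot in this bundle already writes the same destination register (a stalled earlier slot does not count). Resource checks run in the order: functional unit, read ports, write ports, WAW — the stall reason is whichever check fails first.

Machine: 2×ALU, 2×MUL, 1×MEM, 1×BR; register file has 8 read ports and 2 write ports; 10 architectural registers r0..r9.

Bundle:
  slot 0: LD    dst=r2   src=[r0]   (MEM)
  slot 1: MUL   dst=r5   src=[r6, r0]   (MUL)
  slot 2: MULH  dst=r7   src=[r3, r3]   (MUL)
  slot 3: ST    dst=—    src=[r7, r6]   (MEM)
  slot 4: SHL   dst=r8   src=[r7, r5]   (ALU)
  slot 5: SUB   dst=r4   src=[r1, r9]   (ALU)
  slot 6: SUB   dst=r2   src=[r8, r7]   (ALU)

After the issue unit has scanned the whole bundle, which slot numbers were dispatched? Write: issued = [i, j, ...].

  0. MEM→r2 ⇒ go  {2A/2Mu/0Ld/1B | 7r 1w}
  1. MUL→r5 ⇒ go  {2A/1Mu/0Ld/1B | 5r 0w}
  2. MUL→r7 ⇒ no(WR_PORT)  {2A/1Mu/0Ld/1B | 5r 0w}
  3. MEM ⇒ no(FU)  {2A/1Mu/0Ld/1B | 5r 0w}
  4. ALU→r8 ⇒ no(WR_PORT)  {2A/1Mu/0Ld/1B | 5r 0w}
  5. ALU→r4 ⇒ no(WR_PORT)  {2A/1Mu/0Ld/1B | 5r 0w}
  6. ALU→r2 ⇒ no(WR_PORT)  {2A/1Mu/0Ld/1B | 5r 0w}

issued = [0, 1]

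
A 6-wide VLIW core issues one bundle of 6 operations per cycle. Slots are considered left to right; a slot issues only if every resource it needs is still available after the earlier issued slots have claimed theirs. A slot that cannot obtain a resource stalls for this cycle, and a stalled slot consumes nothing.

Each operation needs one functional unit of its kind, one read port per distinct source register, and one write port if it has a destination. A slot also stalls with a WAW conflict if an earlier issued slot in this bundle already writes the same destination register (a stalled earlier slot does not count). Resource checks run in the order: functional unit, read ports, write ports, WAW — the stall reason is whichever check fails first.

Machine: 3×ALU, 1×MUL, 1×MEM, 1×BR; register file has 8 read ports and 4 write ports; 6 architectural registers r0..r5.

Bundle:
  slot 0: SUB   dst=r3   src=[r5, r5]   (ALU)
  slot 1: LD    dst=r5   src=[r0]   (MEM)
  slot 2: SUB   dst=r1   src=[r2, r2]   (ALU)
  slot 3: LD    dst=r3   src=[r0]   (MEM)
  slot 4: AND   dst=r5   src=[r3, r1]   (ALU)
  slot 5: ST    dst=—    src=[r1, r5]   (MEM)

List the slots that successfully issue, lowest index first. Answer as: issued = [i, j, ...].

issued = [0, 1, 2]

slot 0 (ALU): ISSUE — free A2,Mu1,Ld1,B1 rp7 wp3
slot 1 (MEM): ISSUE — free A2,Mu1,Ld0,B1 rp6 wp2
slot 2 (ALU): ISSUE — free A1,Mu1,Ld0,B1 rp5 wp1
slot 3 (MEM): stall FU — free A1,Mu1,Ld0,B1 rp5 wp1
slot 4 (ALU): stall WAW — free A1,Mu1,Ld0,B1 rp5 wp1
slot 5 (MEM): stall FU — free A1,Mu1,Ld0,B1 rp5 wp1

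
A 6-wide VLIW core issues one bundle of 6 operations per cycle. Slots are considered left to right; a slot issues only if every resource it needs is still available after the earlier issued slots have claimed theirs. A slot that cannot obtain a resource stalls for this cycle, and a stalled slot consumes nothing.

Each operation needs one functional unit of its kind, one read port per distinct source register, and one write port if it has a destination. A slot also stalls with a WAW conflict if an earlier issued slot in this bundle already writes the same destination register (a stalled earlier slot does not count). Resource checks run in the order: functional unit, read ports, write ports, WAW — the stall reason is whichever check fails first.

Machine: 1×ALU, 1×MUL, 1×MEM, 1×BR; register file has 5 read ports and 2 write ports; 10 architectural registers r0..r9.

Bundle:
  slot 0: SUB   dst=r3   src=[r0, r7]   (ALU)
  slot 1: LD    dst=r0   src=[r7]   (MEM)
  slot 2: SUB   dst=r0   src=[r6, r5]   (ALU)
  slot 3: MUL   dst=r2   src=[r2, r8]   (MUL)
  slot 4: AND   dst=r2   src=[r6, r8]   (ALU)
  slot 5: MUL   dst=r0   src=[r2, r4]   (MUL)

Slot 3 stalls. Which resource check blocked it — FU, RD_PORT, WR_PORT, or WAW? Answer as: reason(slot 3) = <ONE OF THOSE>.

reason(slot 3) = WR_PORT

#0 ALU src=r0,r7 dispatched  <A:0 Mu:1 Ld:1 B:1 rd:3 wr:1>
#1 MEM src=r7 dispatched  <A:0 Mu:1 Ld:0 B:1 rd:2 wr:0>
#2 ALU src=r6,r5 held:FU  <A:0 Mu:1 Ld:0 B:1 rd:2 wr:0>
#3 MUL src=r2,r8 held:WR_PORT  <A:0 Mu:1 Ld:0 B:1 rd:2 wr:0>
#4 ALU src=r6,r8 held:FU  <A:0 Mu:1 Ld:0 B:1 rd:2 wr:0>
#5 MUL src=r2,r4 held:WR_PORT  <A:0 Mu:1 Ld:0 B:1 rd:2 wr:0>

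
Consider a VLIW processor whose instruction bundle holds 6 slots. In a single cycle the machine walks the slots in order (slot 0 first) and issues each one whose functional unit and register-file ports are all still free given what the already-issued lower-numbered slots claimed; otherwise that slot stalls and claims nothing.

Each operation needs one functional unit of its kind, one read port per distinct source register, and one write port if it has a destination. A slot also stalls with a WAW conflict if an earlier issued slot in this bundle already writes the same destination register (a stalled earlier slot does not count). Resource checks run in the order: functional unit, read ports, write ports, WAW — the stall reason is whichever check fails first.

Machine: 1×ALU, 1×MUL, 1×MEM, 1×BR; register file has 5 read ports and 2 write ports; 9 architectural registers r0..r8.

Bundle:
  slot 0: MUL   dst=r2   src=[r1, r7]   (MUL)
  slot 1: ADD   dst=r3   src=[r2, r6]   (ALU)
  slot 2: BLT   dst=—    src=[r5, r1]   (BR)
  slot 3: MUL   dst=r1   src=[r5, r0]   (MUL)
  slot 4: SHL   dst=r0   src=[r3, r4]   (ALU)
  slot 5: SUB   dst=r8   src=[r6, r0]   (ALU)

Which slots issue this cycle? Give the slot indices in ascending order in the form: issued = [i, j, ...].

issued = [0, 1]

  0. MUL→r2 ⇒ go  {1A/0Mu/1Ld/1B | 3r 1w}
  1. ALU→r3 ⇒ go  {0A/0Mu/1Ld/1B | 1r 0w}
  2. BR ⇒ no(RD_PORT)  {0A/0Mu/1Ld/1B | 1r 0w}
  3. MUL→r1 ⇒ no(FU)  {0A/0Mu/1Ld/1B | 1r 0w}
  4. ALU→r0 ⇒ no(FU)  {0A/0Mu/1Ld/1B | 1r 0w}
  5. ALU→r8 ⇒ no(FU)  {0A/0Mu/1Ld/1B | 1r 0w}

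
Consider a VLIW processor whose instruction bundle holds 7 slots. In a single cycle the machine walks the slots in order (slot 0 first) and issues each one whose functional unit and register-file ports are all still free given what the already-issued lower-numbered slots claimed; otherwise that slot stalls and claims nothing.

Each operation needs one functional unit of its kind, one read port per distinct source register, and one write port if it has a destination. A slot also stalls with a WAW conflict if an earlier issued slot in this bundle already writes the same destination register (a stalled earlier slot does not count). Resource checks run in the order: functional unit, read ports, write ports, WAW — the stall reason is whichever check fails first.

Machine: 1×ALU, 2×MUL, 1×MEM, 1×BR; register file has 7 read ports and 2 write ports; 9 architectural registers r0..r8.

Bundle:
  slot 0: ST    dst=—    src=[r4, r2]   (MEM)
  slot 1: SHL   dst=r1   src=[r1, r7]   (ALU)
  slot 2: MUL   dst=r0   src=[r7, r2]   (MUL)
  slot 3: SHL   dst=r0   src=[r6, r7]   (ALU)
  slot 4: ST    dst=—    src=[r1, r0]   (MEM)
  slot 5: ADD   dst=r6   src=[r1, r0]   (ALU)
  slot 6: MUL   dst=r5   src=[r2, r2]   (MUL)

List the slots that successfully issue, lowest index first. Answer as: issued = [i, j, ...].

issued = [0, 1, 2]

[0] MEM needs rd=2 wr=0: ok; after: ALU=1 MUL=2 MEM=0 BR=1, R=5, W=2
[1] ALU needs rd=2 wr=1: ok; after: ALU=0 MUL=2 MEM=0 BR=1, R=3, W=1
[2] MUL needs rd=2 wr=1: ok; after: ALU=0 MUL=1 MEM=0 BR=1, R=1, W=0
[3] ALU needs rd=2 wr=1: FU; after: ALU=0 MUL=1 MEM=0 BR=1, R=1, W=0
[4] MEM needs rd=2 wr=0: FU; after: ALU=0 MUL=1 MEM=0 BR=1, R=1, W=0
[5] ALU needs rd=2 wr=1: FU; after: ALU=0 MUL=1 MEM=0 BR=1, R=1, W=0
[6] MUL needs rd=1 wr=1: WR_PORT; after: ALU=0 MUL=1 MEM=0 BR=1, R=1, W=0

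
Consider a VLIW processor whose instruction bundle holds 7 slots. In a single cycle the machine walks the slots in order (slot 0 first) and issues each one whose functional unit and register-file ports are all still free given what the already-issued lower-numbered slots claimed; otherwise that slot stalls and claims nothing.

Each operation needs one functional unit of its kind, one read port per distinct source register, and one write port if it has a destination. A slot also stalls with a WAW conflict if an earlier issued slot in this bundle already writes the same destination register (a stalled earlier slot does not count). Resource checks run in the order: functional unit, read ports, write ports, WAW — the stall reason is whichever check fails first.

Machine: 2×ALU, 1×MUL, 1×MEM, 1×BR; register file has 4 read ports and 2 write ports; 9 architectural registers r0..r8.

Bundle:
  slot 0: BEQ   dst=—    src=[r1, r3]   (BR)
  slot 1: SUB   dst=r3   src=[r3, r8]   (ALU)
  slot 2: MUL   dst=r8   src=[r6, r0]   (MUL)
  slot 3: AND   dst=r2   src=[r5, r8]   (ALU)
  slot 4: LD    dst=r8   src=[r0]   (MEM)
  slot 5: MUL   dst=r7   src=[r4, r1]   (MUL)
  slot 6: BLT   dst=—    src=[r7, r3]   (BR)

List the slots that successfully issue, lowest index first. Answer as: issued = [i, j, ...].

issued = [0, 1]

#0 BR src=r1,r3 dispatched  <A:2 Mu:1 Ld:1 B:0 rd:2 wr:2>
#1 ALU src=r3,r8 dispatched  <A:1 Mu:1 Ld:1 B:0 rd:0 wr:1>
#2 MUL src=r6,r0 held:RD_PORT  <A:1 Mu:1 Ld:1 B:0 rd:0 wr:1>
#3 ALU src=r5,r8 held:RD_PORT  <A:1 Mu:1 Ld:1 B:0 rd:0 wr:1>
#4 MEM src=r0 held:RD_PORT  <A:1 Mu:1 Ld:1 B:0 rd:0 wr:1>
#5 MUL src=r4,r1 held:RD_PORT  <A:1 Mu:1 Ld:1 B:0 rd:0 wr:1>
#6 BR src=r7,r3 held:FU  <A:1 Mu:1 Ld:1 B:0 rd:0 wr:1>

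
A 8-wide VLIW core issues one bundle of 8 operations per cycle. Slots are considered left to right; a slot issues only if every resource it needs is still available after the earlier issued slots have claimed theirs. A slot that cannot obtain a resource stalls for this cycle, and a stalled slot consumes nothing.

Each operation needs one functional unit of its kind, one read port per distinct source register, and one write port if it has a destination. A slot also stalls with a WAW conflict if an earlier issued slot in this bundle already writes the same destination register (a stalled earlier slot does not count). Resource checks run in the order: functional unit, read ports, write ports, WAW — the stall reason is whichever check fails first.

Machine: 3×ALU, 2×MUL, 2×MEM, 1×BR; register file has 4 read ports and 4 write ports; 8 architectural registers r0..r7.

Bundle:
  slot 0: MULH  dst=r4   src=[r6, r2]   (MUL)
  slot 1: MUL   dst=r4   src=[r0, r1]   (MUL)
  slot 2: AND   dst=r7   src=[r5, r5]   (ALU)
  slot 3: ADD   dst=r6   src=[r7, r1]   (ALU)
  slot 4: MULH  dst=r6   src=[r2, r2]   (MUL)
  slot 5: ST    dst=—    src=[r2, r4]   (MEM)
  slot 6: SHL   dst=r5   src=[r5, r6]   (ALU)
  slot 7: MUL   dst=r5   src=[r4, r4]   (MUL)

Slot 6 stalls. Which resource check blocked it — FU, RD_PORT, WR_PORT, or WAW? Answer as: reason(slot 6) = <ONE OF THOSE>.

reason(slot 6) = RD_PORT

(0) want 1×MUL +2rd +1wr — yes → AL3|MU1|ME2|BR1|rd2|wr3
(1) want 1×MUL +2rd +1wr — WAW → AL3|MU1|ME2|BR1|rd2|wr3
(2) want 1×ALU +1rd +1wr — yes → AL2|MU1|ME2|BR1|rd1|wr2
(3) want 1×ALU +2rd +1wr — RD_PORT → AL2|MU1|ME2|BR1|rd1|wr2
(4) want 1×MUL +1rd +1wr — yes → AL2|MU0|ME2|BR1|rd0|wr1
(5) want 1×MEM +2rd +0wr — RD_PORT → AL2|MU0|ME2|BR1|rd0|wr1
(6) want 1×ALU +2rd +1wr — RD_PORT → AL2|MU0|ME2|BR1|rd0|wr1
(7) want 1×MUL +1rd +1wr — FU → AL2|MU0|ME2|BR1|rd0|wr1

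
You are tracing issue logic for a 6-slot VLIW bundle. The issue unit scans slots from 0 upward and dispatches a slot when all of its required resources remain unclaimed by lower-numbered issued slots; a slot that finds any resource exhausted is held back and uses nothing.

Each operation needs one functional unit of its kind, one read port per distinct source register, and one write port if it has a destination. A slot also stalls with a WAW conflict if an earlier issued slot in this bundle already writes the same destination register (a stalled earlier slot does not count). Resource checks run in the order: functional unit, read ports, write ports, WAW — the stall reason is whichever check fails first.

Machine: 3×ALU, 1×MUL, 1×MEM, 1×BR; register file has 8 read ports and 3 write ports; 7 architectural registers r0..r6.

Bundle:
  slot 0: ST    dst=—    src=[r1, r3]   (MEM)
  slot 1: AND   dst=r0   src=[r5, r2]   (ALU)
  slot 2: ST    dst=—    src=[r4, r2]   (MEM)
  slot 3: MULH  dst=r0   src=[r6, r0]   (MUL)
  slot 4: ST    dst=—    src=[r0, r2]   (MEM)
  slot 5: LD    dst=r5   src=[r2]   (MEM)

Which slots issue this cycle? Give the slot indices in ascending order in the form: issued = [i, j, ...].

issued = [0, 1]

(0) want 1×MEM +2rd +0wr — yes → AL3|MU1|ME0|BR1|rd6|wr3
(1) want 1×ALU +2rd +1wr — yes → AL2|MU1|ME0|BR1|rd4|wr2
(2) want 1×MEM +2rd +0wr — FU → AL2|MU1|ME0|BR1|rd4|wr2
(3) want 1×MUL +2rd +1wr — WAW → AL2|MU1|ME0|BR1|rd4|wr2
(4) want 1×MEM +2rd +0wr — FU → AL2|MU1|ME0|BR1|rd4|wr2
(5) want 1×MEM +1rd +1wr — FU → AL2|MU1|ME0|BR1|rd4|wr2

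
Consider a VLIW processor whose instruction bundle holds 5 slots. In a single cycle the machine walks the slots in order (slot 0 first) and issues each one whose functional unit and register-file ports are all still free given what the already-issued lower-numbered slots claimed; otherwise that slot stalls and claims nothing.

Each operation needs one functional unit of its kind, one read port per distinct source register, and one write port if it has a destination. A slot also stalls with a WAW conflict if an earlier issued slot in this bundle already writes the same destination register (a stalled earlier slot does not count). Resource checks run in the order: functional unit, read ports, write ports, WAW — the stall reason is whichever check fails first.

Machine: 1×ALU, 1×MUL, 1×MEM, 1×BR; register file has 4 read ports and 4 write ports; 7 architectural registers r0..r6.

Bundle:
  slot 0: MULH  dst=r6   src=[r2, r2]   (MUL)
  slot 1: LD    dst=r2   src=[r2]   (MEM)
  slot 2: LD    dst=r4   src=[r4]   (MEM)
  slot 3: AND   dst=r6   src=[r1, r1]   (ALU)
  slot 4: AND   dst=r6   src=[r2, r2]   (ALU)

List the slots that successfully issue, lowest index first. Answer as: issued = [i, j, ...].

(0) want 1×MUL +1rd +1wr — yes → AL1|MU0|ME1|BR1|rd3|wr3
(1) want 1×MEM +1rd +1wr — yes → AL1|MU0|ME0|BR1|rd2|wr2
(2) want 1×MEM +1rd +1wr — FU → AL1|MU0|ME0|BR1|rd2|wr2
(3) want 1×ALU +1rd +1wr — WAW → AL1|MU0|ME0|BR1|rd2|wr2
(4) want 1×ALU +1rd +1wr — WAW → AL1|MU0|ME0|BR1|rd2|wr2

issued = [0, 1]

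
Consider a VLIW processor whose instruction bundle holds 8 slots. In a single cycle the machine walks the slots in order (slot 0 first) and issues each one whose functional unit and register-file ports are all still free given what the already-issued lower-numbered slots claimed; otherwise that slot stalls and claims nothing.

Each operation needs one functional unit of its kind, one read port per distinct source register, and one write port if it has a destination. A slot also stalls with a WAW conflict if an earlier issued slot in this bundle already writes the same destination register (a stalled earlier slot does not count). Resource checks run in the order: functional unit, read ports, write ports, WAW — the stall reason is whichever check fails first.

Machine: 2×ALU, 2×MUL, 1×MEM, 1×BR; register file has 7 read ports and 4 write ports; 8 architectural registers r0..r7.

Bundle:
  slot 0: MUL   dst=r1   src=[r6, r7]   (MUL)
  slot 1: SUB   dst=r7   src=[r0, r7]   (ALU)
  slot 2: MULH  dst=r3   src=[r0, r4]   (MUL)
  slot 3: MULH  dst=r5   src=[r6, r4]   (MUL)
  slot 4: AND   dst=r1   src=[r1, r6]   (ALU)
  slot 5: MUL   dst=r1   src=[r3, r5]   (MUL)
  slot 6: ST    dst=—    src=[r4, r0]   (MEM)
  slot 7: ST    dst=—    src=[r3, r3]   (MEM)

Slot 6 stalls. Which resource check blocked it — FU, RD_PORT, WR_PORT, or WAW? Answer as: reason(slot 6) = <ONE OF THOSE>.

reason(slot 6) = RD_PORT

slot 0 (MUL): ISSUE — free A2,Mu1,Ld1,B1 rp5 wp3
slot 1 (ALU): ISSUE — free A1,Mu1,Ld1,B1 rp3 wp2
slot 2 (MUL): ISSUE — free A1,Mu0,Ld1,B1 rp1 wp1
slot 3 (MUL): stall FU — free A1,Mu0,Ld1,B1 rp1 wp1
slot 4 (ALU): stall RD_PORT — free A1,Mu0,Ld1,B1 rp1 wp1
slot 5 (MUL): stall FU — free A1,Mu0,Ld1,B1 rp1 wp1
slot 6 (MEM): stall RD_PORT — free A1,Mu0,Ld1,B1 rp1 wp1
slot 7 (MEM): ISSUE — free A1,Mu0,Ld0,B1 rp0 wp1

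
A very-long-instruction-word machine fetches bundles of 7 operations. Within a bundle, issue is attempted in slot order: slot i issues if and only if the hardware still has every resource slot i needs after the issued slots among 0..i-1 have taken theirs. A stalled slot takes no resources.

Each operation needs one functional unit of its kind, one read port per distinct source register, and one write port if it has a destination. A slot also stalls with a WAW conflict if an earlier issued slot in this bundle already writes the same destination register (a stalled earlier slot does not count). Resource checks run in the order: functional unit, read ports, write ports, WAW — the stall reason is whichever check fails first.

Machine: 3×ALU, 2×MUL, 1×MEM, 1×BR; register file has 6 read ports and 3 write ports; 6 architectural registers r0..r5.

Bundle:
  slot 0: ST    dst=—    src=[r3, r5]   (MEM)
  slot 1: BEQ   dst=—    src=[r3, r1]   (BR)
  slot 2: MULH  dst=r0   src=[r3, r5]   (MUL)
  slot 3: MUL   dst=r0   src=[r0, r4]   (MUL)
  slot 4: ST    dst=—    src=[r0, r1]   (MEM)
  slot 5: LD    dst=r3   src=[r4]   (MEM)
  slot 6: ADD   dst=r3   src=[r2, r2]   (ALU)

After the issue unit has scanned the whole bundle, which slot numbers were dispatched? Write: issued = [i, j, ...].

slot 0 (MEM): ISSUE — free A3,Mu2,Ld0,B1 rp4 wp3
slot 1 (BR): ISSUE — free A3,Mu2,Ld0,B0 rp2 wp3
slot 2 (MUL): ISSUE — free A3,Mu1,Ld0,B0 rp0 wp2
slot 3 (MUL): stall RD_PORT — free A3,Mu1,Ld0,B0 rp0 wp2
slot 4 (MEM): stall FU — free A3,Mu1,Ld0,B0 rp0 wp2
slot 5 (MEM): stall FU — free A3,Mu1,Ld0,B0 rp0 wp2
slot 6 (ALU): stall RD_PORT — free A3,Mu1,Ld0,B0 rp0 wp2

issued = [0, 1, 2]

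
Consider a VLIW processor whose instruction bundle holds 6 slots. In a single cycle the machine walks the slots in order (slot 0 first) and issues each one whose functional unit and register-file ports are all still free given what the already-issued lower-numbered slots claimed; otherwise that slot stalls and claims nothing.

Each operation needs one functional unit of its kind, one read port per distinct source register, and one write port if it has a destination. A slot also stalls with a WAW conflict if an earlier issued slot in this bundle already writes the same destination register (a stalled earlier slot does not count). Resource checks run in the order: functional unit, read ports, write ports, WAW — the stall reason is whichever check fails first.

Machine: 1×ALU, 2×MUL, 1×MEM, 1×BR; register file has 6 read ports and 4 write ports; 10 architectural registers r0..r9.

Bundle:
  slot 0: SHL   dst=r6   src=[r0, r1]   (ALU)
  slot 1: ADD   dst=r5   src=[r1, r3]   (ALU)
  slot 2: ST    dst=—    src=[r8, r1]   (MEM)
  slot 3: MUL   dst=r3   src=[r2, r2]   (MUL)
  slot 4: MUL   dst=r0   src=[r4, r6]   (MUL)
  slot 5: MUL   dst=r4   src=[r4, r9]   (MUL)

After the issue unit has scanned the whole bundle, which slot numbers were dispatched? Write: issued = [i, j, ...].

[0] ALU needs rd=2 wr=1: ok; after: ALU=0 MUL=2 MEM=1 BR=1, R=4, W=3
[1] ALU needs rd=2 wr=1: FU; after: ALU=0 MUL=2 MEM=1 BR=1, R=4, W=3
[2] MEM needs rd=2 wr=0: ok; after: ALU=0 MUL=2 MEM=0 BR=1, R=2, W=3
[3] MUL needs rd=1 wr=1: ok; after: ALU=0 MUL=1 MEM=0 BR=1, R=1, W=2
[4] MUL needs rd=2 wr=1: RD_PORT; after: ALU=0 MUL=1 MEM=0 BR=1, R=1, W=2
[5] MUL needs rd=2 wr=1: RD_PORT; after: ALU=0 MUL=1 MEM=0 BR=1, R=1, W=2

issued = [0, 2, 3]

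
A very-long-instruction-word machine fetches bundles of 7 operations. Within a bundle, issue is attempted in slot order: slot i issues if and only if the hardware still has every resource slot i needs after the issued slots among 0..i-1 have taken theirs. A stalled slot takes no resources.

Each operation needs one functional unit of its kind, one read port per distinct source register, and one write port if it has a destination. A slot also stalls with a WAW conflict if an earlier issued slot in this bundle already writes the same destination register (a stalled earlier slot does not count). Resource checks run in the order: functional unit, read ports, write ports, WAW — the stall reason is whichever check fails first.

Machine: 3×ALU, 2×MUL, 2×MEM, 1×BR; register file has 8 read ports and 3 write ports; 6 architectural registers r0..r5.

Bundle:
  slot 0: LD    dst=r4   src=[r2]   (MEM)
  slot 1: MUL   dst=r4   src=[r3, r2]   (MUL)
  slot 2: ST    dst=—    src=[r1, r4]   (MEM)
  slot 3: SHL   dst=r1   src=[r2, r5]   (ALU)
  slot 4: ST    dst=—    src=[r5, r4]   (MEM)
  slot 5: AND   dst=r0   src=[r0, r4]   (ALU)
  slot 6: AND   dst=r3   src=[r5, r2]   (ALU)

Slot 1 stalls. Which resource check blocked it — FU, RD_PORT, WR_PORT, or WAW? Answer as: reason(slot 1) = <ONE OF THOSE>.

reason(slot 1) = WAW

  0. MEM→r4 ⇒ go  {3A/2Mu/1Ld/1B | 7r 2w}
  1. MUL→r4 ⇒ no(WAW)  {3A/2Mu/1Ld/1B | 7r 2w}
  2. MEM ⇒ go  {3A/2Mu/0Ld/1B | 5r 2w}
  3. ALU→r1 ⇒ go  {2A/2Mu/0Ld/1B | 3r 1w}
  4. MEM ⇒ no(FU)  {2A/2Mu/0Ld/1B | 3r 1w}
  5. ALU→r0 ⇒ go  {1A/2Mu/0Ld/1B | 1r 0w}
  6. ALU→r3 ⇒ no(RD_PORT)  {1A/2Mu/0Ld/1B | 1r 0w}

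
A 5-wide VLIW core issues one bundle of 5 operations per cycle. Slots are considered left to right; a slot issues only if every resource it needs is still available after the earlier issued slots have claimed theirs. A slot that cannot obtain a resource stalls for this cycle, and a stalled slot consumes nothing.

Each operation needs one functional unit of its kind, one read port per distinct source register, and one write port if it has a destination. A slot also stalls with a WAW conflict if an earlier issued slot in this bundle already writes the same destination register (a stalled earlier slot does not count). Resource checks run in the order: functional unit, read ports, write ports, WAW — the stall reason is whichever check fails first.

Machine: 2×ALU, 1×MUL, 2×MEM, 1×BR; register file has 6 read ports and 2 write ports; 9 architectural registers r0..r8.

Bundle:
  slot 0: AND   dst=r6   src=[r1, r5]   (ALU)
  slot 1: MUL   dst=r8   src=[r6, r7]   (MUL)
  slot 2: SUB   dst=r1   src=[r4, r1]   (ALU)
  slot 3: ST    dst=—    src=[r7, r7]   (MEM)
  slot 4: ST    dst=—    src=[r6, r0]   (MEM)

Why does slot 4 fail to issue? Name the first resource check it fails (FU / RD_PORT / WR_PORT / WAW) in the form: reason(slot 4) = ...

reason(slot 4) = RD_PORT

(0) want 1×ALU +2rd +1wr — yes → AL1|MU1|ME2|BR1|rd4|wr1
(1) want 1×MUL +2rd +1wr — yes → AL1|MU0|ME2|BR1|rd2|wr0
(2) want 1×ALU +2rd +1wr — WR_PORT → AL1|MU0|ME2|BR1|rd2|wr0
(3) want 1×MEM +1rd +0wr — yes → AL1|MU0|ME1|BR1|rd1|wr0
(4) want 1×MEM +2rd +0wr — RD_PORT → AL1|MU0|ME1|BR1|rd1|wr0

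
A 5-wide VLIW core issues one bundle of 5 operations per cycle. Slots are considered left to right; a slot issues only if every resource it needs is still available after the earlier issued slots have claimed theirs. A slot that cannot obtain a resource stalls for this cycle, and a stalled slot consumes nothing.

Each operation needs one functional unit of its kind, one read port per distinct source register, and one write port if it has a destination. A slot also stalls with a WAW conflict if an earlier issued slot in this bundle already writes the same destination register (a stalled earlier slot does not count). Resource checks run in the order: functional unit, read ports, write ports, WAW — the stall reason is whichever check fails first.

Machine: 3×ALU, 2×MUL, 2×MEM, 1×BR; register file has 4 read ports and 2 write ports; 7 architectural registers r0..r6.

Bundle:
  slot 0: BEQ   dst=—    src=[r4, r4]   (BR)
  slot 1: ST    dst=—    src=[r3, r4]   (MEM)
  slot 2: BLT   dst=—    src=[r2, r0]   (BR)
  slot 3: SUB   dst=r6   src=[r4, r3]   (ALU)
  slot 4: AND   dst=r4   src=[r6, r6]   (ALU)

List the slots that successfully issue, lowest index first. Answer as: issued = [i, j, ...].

[0] BR needs rd=1 wr=0: ok; after: ALU=3 MUL=2 MEM=2 BR=0, R=3, W=2
[1] MEM needs rd=2 wr=0: ok; after: ALU=3 MUL=2 MEM=1 BR=0, R=1, W=2
[2] BR needs rd=2 wr=0: FU; after: ALU=3 MUL=2 MEM=1 BR=0, R=1, W=2
[3] ALU needs rd=2 wr=1: RD_PORT; after: ALU=3 MUL=2 MEM=1 BR=0, R=1, W=2
[4] ALU needs rd=1 wr=1: ok; after: ALU=2 MUL=2 MEM=1 BR=0, R=0, W=1

issued = [0, 1, 4]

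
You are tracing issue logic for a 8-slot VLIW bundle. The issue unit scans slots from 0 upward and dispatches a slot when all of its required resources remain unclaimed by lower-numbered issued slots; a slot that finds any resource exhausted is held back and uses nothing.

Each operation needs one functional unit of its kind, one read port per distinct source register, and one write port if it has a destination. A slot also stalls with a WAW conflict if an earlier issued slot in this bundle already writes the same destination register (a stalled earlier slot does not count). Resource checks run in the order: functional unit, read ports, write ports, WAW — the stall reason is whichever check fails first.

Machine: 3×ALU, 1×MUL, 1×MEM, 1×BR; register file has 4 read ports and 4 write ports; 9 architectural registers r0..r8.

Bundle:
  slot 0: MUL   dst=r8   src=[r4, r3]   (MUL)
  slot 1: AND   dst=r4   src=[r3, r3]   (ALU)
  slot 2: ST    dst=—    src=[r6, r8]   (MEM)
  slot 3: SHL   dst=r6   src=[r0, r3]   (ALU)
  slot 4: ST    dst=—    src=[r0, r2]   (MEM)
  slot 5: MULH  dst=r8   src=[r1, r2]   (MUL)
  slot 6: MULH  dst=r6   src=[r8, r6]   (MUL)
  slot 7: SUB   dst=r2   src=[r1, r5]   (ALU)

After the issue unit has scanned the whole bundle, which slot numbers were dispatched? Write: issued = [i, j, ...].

issued = [0, 1]

  0. MUL→r8 ⇒ go  {3A/0Mu/1Ld/1B | 2r 3w}
  1. ALU→r4 ⇒ go  {2A/0Mu/1Ld/1B | 1r 2w}
  2. MEM ⇒ no(RD_PORT)  {2A/0Mu/1Ld/1B | 1r 2w}
  3. ALU→r6 ⇒ no(RD_PORT)  {2A/0Mu/1Ld/1B | 1r 2w}
  4. MEM ⇒ no(RD_PORT)  {2A/0Mu/1Ld/1B | 1r 2w}
  5. MUL→r8 ⇒ no(FU)  {2A/0Mu/1Ld/1B | 1r 2w}
  6. MUL→r6 ⇒ no(FU)  {2A/0Mu/1Ld/1B | 1r 2w}
  7. ALU→r2 ⇒ no(RD_PORT)  {2A/0Mu/1Ld/1B | 1r 2w}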